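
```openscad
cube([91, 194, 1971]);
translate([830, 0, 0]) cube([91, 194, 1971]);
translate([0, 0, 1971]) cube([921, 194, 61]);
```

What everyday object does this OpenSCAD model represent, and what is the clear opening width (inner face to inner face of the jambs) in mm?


A door frame. The clear opening width is 739 mm.

Two 1971 mm tall posts with a header on top — a door frame. The left jamb is 91 mm wide at x = 0; the right jamb starts at x = 830. The clear opening is 830 − 91 = 739 mm.


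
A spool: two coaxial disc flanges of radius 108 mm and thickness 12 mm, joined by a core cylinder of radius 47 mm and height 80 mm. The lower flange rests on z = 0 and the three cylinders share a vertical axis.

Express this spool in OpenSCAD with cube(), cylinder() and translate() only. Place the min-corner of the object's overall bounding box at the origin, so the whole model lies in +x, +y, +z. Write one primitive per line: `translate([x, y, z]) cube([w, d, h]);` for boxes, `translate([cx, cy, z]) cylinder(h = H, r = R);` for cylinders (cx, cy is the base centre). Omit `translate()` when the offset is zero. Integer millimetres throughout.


translate([108, 108, 0]) cylinder(h = 12, r = 108);
translate([108, 108, 12]) cylinder(h = 80, r = 47);
translate([108, 108, 92]) cylinder(h = 12, r = 108);


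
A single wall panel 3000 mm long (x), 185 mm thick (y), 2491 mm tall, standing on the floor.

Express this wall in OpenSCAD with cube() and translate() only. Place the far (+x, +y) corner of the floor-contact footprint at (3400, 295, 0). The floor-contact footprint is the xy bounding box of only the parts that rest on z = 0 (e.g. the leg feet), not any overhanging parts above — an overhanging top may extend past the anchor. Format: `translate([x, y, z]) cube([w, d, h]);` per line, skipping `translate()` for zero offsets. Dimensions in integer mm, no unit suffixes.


translate([400, 110, 0]) cube([3000, 185, 2491]);


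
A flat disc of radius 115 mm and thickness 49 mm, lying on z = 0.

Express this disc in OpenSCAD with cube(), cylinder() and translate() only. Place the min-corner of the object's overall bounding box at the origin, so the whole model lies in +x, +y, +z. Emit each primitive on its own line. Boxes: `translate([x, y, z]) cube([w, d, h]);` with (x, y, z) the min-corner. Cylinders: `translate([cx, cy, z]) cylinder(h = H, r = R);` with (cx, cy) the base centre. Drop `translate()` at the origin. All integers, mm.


translate([115, 115, 0]) cylinder(h = 49, r = 115);


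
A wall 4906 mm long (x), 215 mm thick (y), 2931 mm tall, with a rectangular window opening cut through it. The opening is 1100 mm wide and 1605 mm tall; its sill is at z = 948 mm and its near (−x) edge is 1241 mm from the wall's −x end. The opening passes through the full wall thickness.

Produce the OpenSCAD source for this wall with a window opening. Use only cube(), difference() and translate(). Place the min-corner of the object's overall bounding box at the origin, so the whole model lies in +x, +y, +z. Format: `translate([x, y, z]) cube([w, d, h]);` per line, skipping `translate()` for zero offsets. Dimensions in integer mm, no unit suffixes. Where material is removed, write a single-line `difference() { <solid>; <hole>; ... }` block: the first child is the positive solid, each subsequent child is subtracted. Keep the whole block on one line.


difference() { cube([4906, 215, 2931]); translate([1241, 0, 948]) cube([1100, 215, 1605]); }


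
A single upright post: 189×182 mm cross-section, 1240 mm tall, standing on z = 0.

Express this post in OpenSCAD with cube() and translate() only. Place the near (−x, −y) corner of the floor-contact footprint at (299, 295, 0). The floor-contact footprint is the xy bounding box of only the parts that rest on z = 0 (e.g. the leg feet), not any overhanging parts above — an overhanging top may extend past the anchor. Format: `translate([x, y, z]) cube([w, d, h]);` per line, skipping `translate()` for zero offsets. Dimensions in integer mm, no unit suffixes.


translate([299, 295, 0]) cube([189, 182, 1240]);


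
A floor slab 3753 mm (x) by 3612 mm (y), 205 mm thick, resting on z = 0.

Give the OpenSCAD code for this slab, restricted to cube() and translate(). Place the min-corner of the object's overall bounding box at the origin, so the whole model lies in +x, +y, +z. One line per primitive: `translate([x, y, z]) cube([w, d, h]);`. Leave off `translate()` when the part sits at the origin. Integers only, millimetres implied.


cube([3753, 3612, 205]);


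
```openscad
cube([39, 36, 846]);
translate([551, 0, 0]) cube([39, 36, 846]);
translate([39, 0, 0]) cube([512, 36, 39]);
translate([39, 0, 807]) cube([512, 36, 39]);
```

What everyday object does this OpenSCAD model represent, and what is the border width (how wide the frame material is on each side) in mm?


A picture frame. The border width is 39 mm.

Four thin pieces enclosing a rectangular opening — a picture frame. The two full-height stiles are 846 mm tall; the top rail sits at z = 807 and is 39 mm tall, so the border above the opening is 846 − 807 = 39 mm, matching the stile x-width.


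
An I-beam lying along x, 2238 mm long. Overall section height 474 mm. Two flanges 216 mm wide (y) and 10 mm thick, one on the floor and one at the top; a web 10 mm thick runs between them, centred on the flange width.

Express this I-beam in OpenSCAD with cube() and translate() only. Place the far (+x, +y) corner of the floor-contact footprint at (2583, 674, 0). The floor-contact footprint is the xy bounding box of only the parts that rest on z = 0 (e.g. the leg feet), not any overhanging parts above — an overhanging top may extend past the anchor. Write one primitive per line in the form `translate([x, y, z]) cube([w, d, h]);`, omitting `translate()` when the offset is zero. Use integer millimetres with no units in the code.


translate([345, 458, 0]) cube([2238, 216, 10]);
translate([345, 561, 10]) cube([2238, 10, 454]);
translate([345, 458, 464]) cube([2238, 216, 10]);


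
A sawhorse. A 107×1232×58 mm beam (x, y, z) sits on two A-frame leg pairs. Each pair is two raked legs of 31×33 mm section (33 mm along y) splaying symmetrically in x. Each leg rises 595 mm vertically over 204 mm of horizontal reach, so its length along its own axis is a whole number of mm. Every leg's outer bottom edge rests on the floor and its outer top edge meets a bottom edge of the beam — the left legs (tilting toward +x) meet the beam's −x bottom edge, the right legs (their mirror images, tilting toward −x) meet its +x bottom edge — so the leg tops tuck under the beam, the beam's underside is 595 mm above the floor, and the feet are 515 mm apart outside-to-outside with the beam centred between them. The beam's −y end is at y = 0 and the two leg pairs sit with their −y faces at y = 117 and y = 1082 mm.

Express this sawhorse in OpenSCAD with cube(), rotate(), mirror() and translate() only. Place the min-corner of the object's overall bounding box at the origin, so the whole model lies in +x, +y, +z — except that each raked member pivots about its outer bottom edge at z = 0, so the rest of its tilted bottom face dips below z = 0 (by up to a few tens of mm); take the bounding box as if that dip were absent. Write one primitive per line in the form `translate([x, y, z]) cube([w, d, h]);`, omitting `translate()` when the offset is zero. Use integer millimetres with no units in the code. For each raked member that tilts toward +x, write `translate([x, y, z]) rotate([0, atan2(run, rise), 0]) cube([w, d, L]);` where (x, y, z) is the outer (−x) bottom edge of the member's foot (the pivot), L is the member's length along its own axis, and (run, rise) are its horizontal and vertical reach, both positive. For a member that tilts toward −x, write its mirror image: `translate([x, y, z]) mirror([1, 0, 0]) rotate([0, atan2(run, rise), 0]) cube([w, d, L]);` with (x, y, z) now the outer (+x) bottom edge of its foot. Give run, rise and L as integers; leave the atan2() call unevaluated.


// leg length = √(204² + 595²) = 629
// right-leg outer foot x = 2·204 + 107 = 515
// beam min-corner = (204, 0, 595)
translate([204, 0, 595]) cube([107, 1232, 58]);
translate([0, 117, 0]) rotate([0, atan2(204, 595), 0]) cube([31, 33, 629]);
translate([515, 117, 0]) mirror([1, 0, 0]) rotate([0, atan2(204, 595), 0]) cube([31, 33, 629]);
translate([0, 1082, 0]) rotate([0, atan2(204, 595), 0]) cube([31, 33, 629]);
translate([515, 1082, 0]) mirror([1, 0, 0]) rotate([0, atan2(204, 595), 0]) cube([31, 33, 629]);


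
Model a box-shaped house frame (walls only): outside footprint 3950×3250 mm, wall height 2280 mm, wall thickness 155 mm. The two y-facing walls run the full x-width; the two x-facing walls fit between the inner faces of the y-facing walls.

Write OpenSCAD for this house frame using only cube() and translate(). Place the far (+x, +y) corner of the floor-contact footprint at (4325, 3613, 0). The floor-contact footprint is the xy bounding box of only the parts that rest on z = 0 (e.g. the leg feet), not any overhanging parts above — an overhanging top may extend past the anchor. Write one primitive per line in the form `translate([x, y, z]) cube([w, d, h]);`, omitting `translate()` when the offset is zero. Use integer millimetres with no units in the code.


translate([375, 363, 0]) cube([3950, 155, 2280]);
translate([375, 3458, 0]) cube([3950, 155, 2280]);
translate([375, 518, 0]) cube([155, 2940, 2280]);
translate([4170, 518, 0]) cube([155, 2940, 2280]);


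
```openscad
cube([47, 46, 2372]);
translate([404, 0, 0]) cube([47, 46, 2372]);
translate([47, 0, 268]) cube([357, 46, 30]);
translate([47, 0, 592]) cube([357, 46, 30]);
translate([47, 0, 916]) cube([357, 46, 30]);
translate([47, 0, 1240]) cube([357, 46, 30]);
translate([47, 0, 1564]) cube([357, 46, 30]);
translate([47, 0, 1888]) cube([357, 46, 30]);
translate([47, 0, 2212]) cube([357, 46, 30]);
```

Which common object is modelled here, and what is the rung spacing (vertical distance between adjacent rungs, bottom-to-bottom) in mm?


A ladder. The rung spacing is 324 mm.

Two tall 47×46 posts with 7 short bars between them — a ladder. Adjacent rungs sit at z = 268 and z = 592, so the spacing is 592 − 268 = 324 mm.


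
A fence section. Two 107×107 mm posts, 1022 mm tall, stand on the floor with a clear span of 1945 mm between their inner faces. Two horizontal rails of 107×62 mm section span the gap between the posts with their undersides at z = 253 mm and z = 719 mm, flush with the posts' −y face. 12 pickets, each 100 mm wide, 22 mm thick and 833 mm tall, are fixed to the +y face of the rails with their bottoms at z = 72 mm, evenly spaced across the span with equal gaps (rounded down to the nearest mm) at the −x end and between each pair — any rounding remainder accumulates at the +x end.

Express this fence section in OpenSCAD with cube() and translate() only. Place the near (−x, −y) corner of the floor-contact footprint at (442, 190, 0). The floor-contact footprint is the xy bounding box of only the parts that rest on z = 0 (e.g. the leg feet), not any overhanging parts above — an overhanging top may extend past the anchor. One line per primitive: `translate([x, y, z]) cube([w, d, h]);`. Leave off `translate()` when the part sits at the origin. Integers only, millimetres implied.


translate([442, 190, 0]) cube([107, 107, 1022]);
translate([2494, 190, 0]) cube([107, 107, 1022]);
translate([549, 190, 253]) cube([1945, 107, 62]);
translate([549, 190, 719]) cube([1945, 107, 62]);
translate([606, 297, 72]) cube([100, 22, 833]);
translate([763, 297, 72]) cube([100, 22, 833]);
translate([920, 297, 72]) cube([100, 22, 833]);
translate([1077, 297, 72]) cube([100, 22, 833]);
translate([1234, 297, 72]) cube([100, 22, 833]);
translate([1391, 297, 72]) cube([100, 22, 833]);
translate([1548, 297, 72]) cube([100, 22, 833]);
translate([1705, 297, 72]) cube([100, 22, 833]);
translate([1862, 297, 72]) cube([100, 22, 833]);
translate([2019, 297, 72]) cube([100, 22, 833]);
translate([2176, 297, 72]) cube([100, 22, 833]);
translate([2333, 297, 72]) cube([100, 22, 833]);


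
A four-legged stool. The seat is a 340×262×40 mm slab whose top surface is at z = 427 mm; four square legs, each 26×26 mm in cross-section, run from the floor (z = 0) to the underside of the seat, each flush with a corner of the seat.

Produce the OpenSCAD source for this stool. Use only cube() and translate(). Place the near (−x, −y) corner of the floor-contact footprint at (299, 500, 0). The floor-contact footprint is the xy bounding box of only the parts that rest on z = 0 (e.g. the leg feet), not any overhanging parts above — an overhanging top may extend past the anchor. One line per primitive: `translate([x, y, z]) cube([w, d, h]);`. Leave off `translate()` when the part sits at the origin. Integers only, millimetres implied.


// leg_h = 427 - 40 = 387
translate([299, 500, 387]) cube([340, 262, 40]);
translate([299, 500, 0]) cube([26, 26, 387]);
translate([613, 500, 0]) cube([26, 26, 387]);
translate([299, 736, 0]) cube([26, 26, 387]);
translate([613, 736, 0]) cube([26, 26, 387]);


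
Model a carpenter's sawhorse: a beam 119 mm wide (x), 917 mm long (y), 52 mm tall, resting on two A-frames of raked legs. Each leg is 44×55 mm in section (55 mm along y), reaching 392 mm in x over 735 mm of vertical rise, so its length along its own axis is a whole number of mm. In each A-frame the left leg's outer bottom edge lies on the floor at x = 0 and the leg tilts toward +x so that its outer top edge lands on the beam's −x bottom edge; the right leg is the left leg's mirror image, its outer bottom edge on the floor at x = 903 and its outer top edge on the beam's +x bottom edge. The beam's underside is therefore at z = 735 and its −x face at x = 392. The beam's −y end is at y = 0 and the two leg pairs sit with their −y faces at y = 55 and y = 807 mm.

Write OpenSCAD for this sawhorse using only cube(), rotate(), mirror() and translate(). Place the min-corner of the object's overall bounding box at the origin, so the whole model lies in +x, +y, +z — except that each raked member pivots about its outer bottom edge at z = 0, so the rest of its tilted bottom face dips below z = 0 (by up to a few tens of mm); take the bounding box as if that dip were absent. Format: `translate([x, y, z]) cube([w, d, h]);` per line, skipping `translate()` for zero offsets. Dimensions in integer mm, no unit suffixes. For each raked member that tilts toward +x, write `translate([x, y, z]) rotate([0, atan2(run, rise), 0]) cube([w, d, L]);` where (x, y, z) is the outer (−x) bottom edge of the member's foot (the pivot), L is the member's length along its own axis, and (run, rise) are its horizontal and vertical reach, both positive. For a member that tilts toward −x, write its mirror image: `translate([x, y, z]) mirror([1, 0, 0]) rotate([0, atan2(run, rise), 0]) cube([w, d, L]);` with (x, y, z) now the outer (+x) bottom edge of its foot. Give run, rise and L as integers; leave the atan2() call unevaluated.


translate([392, 0, 735]) cube([119, 917, 52]);
translate([0, 55, 0]) rotate([0, atan2(392, 735), 0]) cube([44, 55, 833]);
translate([903, 55, 0]) mirror([1, 0, 0]) rotate([0, atan2(392, 735), 0]) cube([44, 55, 833]);
translate([0, 807, 0]) rotate([0, atan2(392, 735), 0]) cube([44, 55, 833]);
translate([903, 807, 0]) mirror([1, 0, 0]) rotate([0, atan2(392, 735), 0]) cube([44, 55, 833]);


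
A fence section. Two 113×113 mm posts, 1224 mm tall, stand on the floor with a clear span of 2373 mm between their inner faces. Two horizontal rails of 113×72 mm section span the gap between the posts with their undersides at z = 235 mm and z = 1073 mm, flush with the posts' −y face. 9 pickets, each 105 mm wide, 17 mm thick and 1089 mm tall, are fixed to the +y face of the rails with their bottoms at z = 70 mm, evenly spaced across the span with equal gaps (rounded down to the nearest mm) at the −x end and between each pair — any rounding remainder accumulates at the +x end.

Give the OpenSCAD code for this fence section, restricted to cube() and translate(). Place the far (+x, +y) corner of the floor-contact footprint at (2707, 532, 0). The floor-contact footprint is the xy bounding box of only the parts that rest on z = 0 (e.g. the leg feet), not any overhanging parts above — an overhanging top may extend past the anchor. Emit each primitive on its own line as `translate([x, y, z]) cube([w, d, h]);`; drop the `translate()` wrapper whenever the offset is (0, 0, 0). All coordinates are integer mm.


translate([108, 419, 0]) cube([113, 113, 1224]);
translate([2594, 419, 0]) cube([113, 113, 1224]);
translate([221, 419, 235]) cube([2373, 113, 72]);
translate([221, 419, 1073]) cube([2373, 113, 72]);
translate([363, 532, 70]) cube([105, 17, 1089]);
translate([610, 532, 70]) cube([105, 17, 1089]);
translate([857, 532, 70]) cube([105, 17, 1089]);
translate([1104, 532, 70]) cube([105, 17, 1089]);
translate([1351, 532, 70]) cube([105, 17, 1089]);
translate([1598, 532, 70]) cube([105, 17, 1089]);
translate([1845, 532, 70]) cube([105, 17, 1089]);
translate([2092, 532, 70]) cube([105, 17, 1089]);
translate([2339, 532, 70]) cube([105, 17, 1089]);


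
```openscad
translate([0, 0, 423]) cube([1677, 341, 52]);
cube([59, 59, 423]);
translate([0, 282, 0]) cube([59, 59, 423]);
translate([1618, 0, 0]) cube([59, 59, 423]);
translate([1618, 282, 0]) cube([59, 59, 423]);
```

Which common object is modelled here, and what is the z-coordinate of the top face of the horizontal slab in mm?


A bench. The seat-top height is 475 mm.

A long slab on four corner posts — a bench. The slab sits at z = 423 with thickness 52, so the top is 423 + 52 = 475 mm.


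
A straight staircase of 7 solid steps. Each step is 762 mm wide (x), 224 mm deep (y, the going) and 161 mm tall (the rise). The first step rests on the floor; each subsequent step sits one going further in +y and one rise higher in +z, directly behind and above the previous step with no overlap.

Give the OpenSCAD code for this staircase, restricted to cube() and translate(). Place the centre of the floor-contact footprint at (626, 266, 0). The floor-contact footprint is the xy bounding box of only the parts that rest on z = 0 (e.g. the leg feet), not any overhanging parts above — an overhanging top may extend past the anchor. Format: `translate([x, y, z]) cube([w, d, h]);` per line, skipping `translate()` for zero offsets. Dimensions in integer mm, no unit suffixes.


translate([245, 154, 0]) cube([762, 224, 161]);
translate([245, 378, 161]) cube([762, 224, 161]);
translate([245, 602, 322]) cube([762, 224, 161]);
translate([245, 826, 483]) cube([762, 224, 161]);
translate([245, 1050, 644]) cube([762, 224, 161]);
translate([245, 1274, 805]) cube([762, 224, 161]);
translate([245, 1498, 966]) cube([762, 224, 161]);


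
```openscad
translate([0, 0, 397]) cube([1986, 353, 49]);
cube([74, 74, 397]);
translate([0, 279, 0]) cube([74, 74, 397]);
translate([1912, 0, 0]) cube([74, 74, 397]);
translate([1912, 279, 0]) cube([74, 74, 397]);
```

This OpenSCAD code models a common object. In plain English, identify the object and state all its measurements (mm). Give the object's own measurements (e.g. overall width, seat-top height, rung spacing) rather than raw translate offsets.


A long wooden bench with a 1986 mm (x) × 353 mm (y) seat, 49 mm thick, its top surface 446 mm above the floor. Four 74 mm square legs at the seat corners, flush with the edges, run from z = 0 to the seat underside.


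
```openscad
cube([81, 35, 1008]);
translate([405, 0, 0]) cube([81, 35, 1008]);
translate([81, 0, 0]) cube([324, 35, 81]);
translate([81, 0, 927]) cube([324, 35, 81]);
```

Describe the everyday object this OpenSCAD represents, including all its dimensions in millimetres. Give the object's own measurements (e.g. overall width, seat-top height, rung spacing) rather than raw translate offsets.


A rectangular picture frame lying in the x–z plane (depth along y). The opening is 324 mm wide (x) by 846 mm tall (z), surrounded by a border 81 mm wide on all four sides. The frame is 35 mm deep and is made of two full-height vertical stiles with two horizontal rails fitted between them.


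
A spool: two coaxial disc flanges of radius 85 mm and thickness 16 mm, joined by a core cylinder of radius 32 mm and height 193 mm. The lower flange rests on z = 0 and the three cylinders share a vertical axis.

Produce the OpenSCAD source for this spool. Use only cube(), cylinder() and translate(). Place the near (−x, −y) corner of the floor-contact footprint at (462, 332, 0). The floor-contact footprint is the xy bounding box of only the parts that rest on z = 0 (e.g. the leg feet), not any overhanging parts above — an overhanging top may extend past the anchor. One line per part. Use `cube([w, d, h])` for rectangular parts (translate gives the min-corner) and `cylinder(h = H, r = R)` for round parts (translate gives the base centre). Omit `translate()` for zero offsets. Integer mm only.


translate([547, 417, 0]) cylinder(h = 16, r = 85);
translate([547, 417, 16]) cylinder(h = 193, r = 32);
translate([547, 417, 209]) cylinder(h = 16, r = 85);


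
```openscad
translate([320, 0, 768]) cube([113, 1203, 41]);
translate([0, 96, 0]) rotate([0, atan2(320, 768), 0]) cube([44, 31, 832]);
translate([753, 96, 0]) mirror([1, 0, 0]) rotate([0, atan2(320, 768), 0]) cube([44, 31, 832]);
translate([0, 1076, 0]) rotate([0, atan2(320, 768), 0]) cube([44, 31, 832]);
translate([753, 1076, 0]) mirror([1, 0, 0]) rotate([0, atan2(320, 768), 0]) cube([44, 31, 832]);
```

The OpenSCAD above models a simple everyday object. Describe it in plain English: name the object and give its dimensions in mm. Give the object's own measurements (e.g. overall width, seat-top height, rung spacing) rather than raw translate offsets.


A sawhorse. A 113×1203×41 mm beam (x, y, z) sits on two A-frame leg pairs. Each pair is two raked legs of 44×31 mm section (31 mm along y) splaying symmetrically in x. Each leg rises 768 mm vertically over 320 mm of horizontal reach and is 832 mm long along its own axis. Every leg's outer bottom edge rests on the floor and its outer top edge meets a bottom edge of the beam — the left legs (tilting toward +x) meet the beam's −x bottom edge, the right legs (their mirror images, tilting toward −x) meet its +x bottom edge — so the leg tops tuck under the beam, the beam's underside is 768 mm above the floor, and the feet are 753 mm apart outside-to-outside with the beam centred between them. The two leg pairs are set in 96 mm from either end of the beam.


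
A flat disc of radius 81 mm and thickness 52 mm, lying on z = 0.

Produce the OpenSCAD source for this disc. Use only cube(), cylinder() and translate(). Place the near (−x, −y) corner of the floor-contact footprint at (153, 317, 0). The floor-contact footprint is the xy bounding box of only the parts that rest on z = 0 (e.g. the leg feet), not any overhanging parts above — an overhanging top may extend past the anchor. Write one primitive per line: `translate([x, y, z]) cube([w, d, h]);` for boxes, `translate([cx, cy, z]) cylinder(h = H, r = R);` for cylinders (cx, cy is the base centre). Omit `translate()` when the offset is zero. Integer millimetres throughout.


translate([234, 398, 0]) cylinder(h = 52, r = 81);


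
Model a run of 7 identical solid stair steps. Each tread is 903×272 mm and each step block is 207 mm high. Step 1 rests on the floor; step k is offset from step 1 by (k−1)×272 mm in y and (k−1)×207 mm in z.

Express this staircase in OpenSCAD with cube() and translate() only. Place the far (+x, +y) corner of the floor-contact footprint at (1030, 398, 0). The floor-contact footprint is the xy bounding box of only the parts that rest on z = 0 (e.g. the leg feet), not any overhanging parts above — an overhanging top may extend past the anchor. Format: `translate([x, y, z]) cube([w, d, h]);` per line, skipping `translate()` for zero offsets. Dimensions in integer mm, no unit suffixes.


translate([127, 126, 0]) cube([903, 272, 207]);
translate([127, 398, 207]) cube([903, 272, 207]);
translate([127, 670, 414]) cube([903, 272, 207]);
translate([127, 942, 621]) cube([903, 272, 207]);
translate([127, 1214, 828]) cube([903, 272, 207]);
translate([127, 1486, 1035]) cube([903, 272, 207]);
translate([127, 1758, 1242]) cube([903, 272, 207]);


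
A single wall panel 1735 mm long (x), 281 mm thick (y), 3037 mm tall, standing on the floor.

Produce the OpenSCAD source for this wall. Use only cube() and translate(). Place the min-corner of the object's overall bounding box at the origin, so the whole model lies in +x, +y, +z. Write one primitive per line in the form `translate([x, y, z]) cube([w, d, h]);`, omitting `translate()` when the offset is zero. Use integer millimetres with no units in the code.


cube([1735, 281, 3037]);


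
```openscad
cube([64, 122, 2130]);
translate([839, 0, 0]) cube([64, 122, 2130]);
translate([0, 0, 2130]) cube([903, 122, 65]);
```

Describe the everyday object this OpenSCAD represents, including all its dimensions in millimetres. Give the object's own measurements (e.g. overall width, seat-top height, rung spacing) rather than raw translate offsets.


A door frame. The clear opening is 775 mm wide and 2130 mm high. Two 64 mm wide jambs, 122 mm deep, stand either side of the opening from the floor to the top of the opening. A 65 mm thick head sits across the top of both jambs, spanning the full outside width of the frame.


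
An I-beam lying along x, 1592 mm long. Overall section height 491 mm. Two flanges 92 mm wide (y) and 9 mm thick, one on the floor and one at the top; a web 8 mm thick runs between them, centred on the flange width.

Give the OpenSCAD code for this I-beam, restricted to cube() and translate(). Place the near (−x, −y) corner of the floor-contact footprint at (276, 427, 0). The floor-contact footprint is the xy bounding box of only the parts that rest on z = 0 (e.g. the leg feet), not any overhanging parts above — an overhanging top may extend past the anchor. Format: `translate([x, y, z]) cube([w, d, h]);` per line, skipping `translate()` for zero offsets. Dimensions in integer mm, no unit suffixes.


translate([276, 427, 0]) cube([1592, 92, 9]);
translate([276, 469, 9]) cube([1592, 8, 473]);
translate([276, 427, 482]) cube([1592, 92, 9]);


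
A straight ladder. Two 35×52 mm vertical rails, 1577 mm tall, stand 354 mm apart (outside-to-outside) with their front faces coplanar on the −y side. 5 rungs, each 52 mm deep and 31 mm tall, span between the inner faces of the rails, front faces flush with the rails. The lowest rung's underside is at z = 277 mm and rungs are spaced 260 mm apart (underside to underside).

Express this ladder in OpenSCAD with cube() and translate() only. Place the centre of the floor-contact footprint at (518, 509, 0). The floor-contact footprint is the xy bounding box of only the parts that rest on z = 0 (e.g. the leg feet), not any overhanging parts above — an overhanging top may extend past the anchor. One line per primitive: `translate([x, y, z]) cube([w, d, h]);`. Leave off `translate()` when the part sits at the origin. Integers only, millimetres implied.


// rung span = 354 - 2*35 = 284
// rung[k] z = 277 + k*260
translate([341, 483, 0]) cube([35, 52, 1577]);
translate([660, 483, 0]) cube([35, 52, 1577]);
translate([376, 483, 277]) cube([284, 52, 31]);
translate([376, 483, 537]) cube([284, 52, 31]);
translate([376, 483, 797]) cube([284, 52, 31]);
translate([376, 483, 1057]) cube([284, 52, 31]);
translate([376, 483, 1317]) cube([284, 52, 31]);


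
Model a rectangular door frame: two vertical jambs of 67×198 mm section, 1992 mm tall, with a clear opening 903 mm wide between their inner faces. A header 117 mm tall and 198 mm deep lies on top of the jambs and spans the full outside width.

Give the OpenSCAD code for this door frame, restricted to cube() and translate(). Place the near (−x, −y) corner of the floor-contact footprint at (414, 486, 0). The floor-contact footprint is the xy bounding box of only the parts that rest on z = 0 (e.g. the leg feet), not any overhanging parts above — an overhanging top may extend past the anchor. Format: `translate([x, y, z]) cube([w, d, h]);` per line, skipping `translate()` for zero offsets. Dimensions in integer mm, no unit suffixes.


translate([414, 486, 0]) cube([67, 198, 1992]);
translate([1384, 486, 0]) cube([67, 198, 1992]);
translate([414, 486, 1992]) cube([1037, 198, 117]);


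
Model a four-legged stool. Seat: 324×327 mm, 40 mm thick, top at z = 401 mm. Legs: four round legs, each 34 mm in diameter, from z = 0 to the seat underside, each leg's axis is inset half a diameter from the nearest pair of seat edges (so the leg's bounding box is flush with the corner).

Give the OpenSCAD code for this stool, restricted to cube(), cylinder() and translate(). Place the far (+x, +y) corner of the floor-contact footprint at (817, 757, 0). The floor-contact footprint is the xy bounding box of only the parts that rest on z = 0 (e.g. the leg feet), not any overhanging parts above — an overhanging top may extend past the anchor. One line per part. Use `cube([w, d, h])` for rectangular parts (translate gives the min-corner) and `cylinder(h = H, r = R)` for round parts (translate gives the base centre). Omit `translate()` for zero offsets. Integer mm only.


translate([493, 430, 361]) cube([324, 327, 40]);
translate([510, 447, 0]) cylinder(h = 361, r = 17);
translate([800, 447, 0]) cylinder(h = 361, r = 17);
translate([510, 740, 0]) cylinder(h = 361, r = 17);
translate([800, 740, 0]) cylinder(h = 361, r = 17);


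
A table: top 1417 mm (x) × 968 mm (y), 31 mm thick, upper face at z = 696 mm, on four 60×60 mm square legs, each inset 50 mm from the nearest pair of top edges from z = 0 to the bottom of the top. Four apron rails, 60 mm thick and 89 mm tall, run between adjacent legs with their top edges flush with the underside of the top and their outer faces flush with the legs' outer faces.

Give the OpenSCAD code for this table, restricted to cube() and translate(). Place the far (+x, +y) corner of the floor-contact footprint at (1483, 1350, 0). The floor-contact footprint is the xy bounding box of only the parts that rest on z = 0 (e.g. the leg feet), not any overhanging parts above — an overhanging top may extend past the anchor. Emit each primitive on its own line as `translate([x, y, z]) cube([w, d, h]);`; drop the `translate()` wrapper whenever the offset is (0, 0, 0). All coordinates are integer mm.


translate([116, 432, 665]) cube([1417, 968, 31]);
translate([166, 482, 0]) cube([60, 60, 665]);
translate([1423, 482, 0]) cube([60, 60, 665]);
translate([166, 1290, 0]) cube([60, 60, 665]);
translate([1423, 1290, 0]) cube([60, 60, 665]);
translate([226, 482, 576]) cube([1197, 60, 89]);
translate([226, 1290, 576]) cube([1197, 60, 89]);
translate([166, 542, 576]) cube([60, 748, 89]);
translate([1423, 542, 576]) cube([60, 748, 89]);


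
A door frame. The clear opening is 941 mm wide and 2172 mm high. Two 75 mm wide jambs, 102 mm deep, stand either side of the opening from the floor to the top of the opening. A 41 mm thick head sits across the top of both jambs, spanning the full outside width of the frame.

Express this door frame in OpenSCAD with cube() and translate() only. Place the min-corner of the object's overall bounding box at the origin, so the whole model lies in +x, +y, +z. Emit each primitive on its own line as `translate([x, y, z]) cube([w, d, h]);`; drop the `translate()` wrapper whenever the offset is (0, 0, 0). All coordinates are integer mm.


cube([75, 102, 2172]);
translate([1016, 0, 0]) cube([75, 102, 2172]);
translate([0, 0, 2172]) cube([1091, 102, 41]);


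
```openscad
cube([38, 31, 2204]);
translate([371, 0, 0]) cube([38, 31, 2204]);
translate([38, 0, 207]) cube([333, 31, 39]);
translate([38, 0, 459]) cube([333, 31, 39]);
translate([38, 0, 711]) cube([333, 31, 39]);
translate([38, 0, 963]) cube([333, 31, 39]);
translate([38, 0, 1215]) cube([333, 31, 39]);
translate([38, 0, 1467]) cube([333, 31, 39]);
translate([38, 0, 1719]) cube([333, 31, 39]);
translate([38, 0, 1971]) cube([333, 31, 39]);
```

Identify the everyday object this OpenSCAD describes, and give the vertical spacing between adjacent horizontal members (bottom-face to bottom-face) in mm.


A ladder. The rung spacing is 252 mm.

Two tall 38×31 posts with 8 short bars between them — a ladder. Adjacent rungs sit at z = 207 and z = 459, so the spacing is 459 − 207 = 252 mm.


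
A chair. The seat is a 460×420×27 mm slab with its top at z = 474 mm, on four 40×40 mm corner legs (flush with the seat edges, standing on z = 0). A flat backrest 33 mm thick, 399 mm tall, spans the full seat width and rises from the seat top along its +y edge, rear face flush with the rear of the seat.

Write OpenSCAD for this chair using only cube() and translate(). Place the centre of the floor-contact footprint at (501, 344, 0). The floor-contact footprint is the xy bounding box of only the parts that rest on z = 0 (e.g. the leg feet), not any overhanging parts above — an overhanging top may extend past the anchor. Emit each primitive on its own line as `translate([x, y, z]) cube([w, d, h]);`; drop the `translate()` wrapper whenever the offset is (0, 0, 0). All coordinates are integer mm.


translate([271, 134, 447]) cube([460, 420, 27]);
translate([271, 134, 0]) cube([40, 40, 447]);
translate([691, 134, 0]) cube([40, 40, 447]);
translate([271, 514, 0]) cube([40, 40, 447]);
translate([691, 514, 0]) cube([40, 40, 447]);
translate([271, 521, 474]) cube([460, 33, 399]);


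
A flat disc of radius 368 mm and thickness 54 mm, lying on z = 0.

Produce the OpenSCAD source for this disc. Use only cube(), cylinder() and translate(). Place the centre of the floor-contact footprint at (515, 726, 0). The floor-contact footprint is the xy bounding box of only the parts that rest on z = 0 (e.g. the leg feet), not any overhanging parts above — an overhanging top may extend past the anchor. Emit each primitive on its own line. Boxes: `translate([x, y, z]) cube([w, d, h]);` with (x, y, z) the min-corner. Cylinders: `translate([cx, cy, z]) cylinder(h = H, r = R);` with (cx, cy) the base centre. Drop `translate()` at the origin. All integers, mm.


translate([515, 726, 0]) cylinder(h = 54, r = 368);


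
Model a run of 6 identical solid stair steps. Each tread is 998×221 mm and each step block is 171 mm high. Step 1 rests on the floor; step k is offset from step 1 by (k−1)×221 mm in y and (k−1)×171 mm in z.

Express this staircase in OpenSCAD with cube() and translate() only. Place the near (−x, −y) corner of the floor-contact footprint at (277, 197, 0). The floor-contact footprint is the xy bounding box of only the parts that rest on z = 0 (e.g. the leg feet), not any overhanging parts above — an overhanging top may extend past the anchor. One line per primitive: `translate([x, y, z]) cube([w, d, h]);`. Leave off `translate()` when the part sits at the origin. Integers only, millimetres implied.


translate([277, 197, 0]) cube([998, 221, 171]);
translate([277, 418, 171]) cube([998, 221, 171]);
translate([277, 639, 342]) cube([998, 221, 171]);
translate([277, 860, 513]) cube([998, 221, 171]);
translate([277, 1081, 684]) cube([998, 221, 171]);
translate([277, 1302, 855]) cube([998, 221, 171]);


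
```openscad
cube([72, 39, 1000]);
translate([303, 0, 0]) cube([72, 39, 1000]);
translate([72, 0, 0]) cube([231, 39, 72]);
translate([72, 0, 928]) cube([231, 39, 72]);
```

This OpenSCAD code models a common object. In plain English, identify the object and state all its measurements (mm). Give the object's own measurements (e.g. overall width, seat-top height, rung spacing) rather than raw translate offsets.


A rectangular picture frame lying in the x–z plane (depth along y). The opening is 231 mm wide (x) by 856 mm tall (z), surrounded by a border 72 mm wide on all four sides. The frame is 39 mm deep and is made of two full-height vertical stiles with two horizontal rails fitted between them.


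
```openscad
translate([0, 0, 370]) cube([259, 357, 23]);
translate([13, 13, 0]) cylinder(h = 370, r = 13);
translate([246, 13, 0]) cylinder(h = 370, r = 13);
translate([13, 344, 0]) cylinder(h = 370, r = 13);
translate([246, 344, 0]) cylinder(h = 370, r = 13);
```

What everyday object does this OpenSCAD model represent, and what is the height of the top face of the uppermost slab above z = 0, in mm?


A stool. The seat height is 393 mm.

A 259×357×23 slab at z = 370 on four corner cylinders — a stool. The seat top is 370 + 23 = 393 mm.


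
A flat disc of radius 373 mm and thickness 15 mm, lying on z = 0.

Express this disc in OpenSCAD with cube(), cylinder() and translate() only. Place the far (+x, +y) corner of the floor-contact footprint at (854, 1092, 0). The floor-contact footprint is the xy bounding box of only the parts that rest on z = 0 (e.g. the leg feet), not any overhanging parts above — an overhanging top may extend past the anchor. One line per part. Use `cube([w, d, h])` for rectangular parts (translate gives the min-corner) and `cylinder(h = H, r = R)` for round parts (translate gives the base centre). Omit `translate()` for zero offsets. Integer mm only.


translate([481, 719, 0]) cylinder(h = 15, r = 373);


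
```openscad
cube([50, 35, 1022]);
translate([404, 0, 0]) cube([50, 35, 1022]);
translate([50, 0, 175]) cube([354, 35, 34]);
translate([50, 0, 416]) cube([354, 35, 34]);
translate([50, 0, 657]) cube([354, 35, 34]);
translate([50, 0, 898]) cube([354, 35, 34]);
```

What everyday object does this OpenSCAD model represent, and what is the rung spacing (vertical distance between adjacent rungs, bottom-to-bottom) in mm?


A ladder. The rung spacing is 241 mm.

Two tall 50×35 posts with 4 short bars between them — a ladder. Adjacent rungs sit at z = 175 and z = 416, so the spacing is 416 − 175 = 241 mm.


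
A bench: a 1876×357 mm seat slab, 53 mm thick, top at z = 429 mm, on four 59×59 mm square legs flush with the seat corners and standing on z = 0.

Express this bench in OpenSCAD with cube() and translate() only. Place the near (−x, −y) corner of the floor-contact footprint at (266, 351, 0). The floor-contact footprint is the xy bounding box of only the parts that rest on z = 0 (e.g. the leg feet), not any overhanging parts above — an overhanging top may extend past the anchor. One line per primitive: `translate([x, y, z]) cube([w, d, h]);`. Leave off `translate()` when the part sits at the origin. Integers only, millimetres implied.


translate([266, 351, 376]) cube([1876, 357, 53]);
translate([266, 351, 0]) cube([59, 59, 376]);
translate([266, 649, 0]) cube([59, 59, 376]);
translate([2083, 351, 0]) cube([59, 59, 376]);
translate([2083, 649, 0]) cube([59, 59, 376]);


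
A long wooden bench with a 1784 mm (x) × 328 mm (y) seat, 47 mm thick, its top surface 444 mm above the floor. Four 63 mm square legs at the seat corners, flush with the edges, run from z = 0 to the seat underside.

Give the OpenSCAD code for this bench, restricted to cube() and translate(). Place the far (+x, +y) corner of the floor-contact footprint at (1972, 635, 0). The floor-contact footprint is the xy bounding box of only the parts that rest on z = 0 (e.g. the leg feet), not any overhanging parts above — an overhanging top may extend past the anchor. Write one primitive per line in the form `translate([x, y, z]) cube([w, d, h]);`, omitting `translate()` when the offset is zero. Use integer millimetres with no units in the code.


translate([188, 307, 397]) cube([1784, 328, 47]);
translate([188, 307, 0]) cube([63, 63, 397]);
translate([188, 572, 0]) cube([63, 63, 397]);
translate([1909, 307, 0]) cube([63, 63, 397]);
translate([1909, 572, 0]) cube([63, 63, 397]);


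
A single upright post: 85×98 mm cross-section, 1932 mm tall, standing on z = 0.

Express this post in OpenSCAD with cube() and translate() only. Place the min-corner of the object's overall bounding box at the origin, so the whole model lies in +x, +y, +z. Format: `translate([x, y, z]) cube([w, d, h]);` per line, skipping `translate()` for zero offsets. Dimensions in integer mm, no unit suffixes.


cube([85, 98, 1932]);
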